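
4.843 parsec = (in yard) 1 parsec = 3.0856776e+16 m, so 4.843 parsec = 4.843 * 3.0856776e+16 = 1.4943937e+17 m. 1 yard = 0.9144 m, so 1.4943937e+17 m = 1.4943937e+17 / 0.9144 = 1.6342888e+17 yard ≈ 1.634e+17 yard (4 s.f.). Final answer: 1.634e+17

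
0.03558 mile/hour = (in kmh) 0.05726. Check: 1 mile/hour = 0.44704 m/s, so 0.03558 mile/hour = 0.03558 * 0.44704 = 0.015905683 m/s. 1 kmh = 0.27777778 m/s, so 0.015905683 m/s = 0.015905683 / 0.27777778 = 0.05726046 kmh ≈ 0.05726 kmh (4 s.f.).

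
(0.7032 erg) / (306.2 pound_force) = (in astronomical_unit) 3.451e-22. Check: 1 erg = 1e-07 J, so 0.7032 erg = 0.7032 * 1e-07 = 7.032e-08 J. 1 pound_force = 4.4482216 N, so 306.2 pound_force = 306.2 * 4.4482216 = 1362.0455 N. Combine: 7.032e-08 J / 1362.0455 N = 5.1628233e-11 m. 1 astronomical_unit = 1.4959787e+11 m, so 5.1628233e-11 m = 5.1628233e-11 / 1.4959787e+11 = 3.4511342e-22 astronomical_unit ≈ 3.451e-22 astronomical_unit (4 s.f.).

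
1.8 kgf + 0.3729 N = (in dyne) 1 kgf = 9.80665 N, so 1.8 kgf = 1.8 * 9.80665 = 17.65197 N. 0.3729 N is already in N. Sum: 17.65197 + 0.3729 = 18.02487 N. 1 dyne = 1e-05 N, so 18.02487 N = 18.02487 / 1e-05 = 1802487 dyne ≈ 1.802e+06 dyne (4 s.f.). Final answer: 1.802e+06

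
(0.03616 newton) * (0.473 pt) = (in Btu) 5.719e-09. Check: 0.03616 newton = 0.03616 N. 1 pt = 0.00035277778 m, so 0.473 pt = 0.473 * 0.00035277778 = 0.00016686389 m. Combine: 0.03616 N * 0.00016686389 m = 6.0337982e-06 J. 1 Btu = 1055.0559 J, so 6.0337982e-06 J = 6.0337982e-06 / 1055.0559 = 5.7189373e-09 Btu ≈ 5.719e-09 Btu (4 s.f.).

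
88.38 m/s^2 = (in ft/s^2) 1 ft/s^2 = 0.3048 m/s^2, so 88.38 m/s^2 = 88.38 / 0.3048 = 289.96063 ft/s^2 ≈ 290 ft/s^2 (4 s.f.). Final answer: 290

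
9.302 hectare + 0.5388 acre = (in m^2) 1 hectare = 10000 m^2, so 9.302 hectare = 9.302 * 10000 = 93020 m^2. 1 acre = 4046.8564 m^2, so 0.5388 acre = 0.5388 * 4046.8564 = 2180.4462 m^2. Sum: 93020 + 2180.4462 = 95200.446 m^2. Result: 95200.446 m^2 ≈ 9.52e+04 m^2 (4 s.f.). Final answer: 9.52e+04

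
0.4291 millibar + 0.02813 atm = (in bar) 0.02893. Check: 1 millibar = 100 Pa, so 0.4291 millibar = 0.4291 * 100 = 42.91 Pa. 1 atm = 101325 Pa, so 0.02813 atm = 0.02813 * 101325 = 2850.2722 Pa. Sum: 42.91 + 2850.2722 = 2893.1822 Pa. 1 bar = 100000 Pa, so 2893.1822 Pa = 2893.1822 / 100000 = 0.028931822 bar ≈ 0.02893 bar (4 s.f.).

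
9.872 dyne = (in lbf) 1 dyne = 1e-05 N, so 9.872 dyne = 9.872 * 1e-05 = 9.872e-05 N. 1 lbf = 4.4482216 N, so 9.872e-05 N = 9.872e-05 / 4.4482216 = 2.2193139e-05 lbf ≈ 2.219e-05 lbf (4 s.f.). Final answer: 2.219e-05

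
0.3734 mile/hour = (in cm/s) 1 mile/hour = 0.44704 m/s, so 0.3734 mile/hour = 0.3734 * 0.44704 = 0.16692474 m/s. 1 cm/s = 0.01 m/s, so 0.16692474 m/s = 0.16692474 / 0.01 = 16.692474 cm/s ≈ 16.69 cm/s (4 s.f.). Final answer: 16.69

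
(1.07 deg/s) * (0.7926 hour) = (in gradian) 1 deg/s = 0.017453293 rad/s, so 1.07 deg/s = 1.07 * 0.017453293 = 0.018675023 rad/s. 1 hour = 3600 s, so 0.7926 hour = 0.7926 * 3600 = 2853.36 s. Combine: 0.018675023 rad/s * 2853.36 s = 53.286564 rad. 1 gradian = 0.015707963 rad, so 53.286564 rad = 53.286564 / 0.015707963 = 3392.328 gradian ≈ 3392 gradian (4 s.f.). Final answer: 3392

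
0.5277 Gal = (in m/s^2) 1 Gal = 0.01 m/s^2, so 0.5277 Gal = 0.5277 * 0.01 = 0.005277 m/s^2. Result: 0.005277 m/s^2. Final answer: 0.005277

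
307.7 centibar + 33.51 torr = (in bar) 1 centibar = 1000 Pa, so 307.7 centibar = 307.7 * 1000 = 307700 Pa. 1 torr = 133.32237 Pa, so 33.51 torr = 33.51 * 133.32237 = 4467.6326 Pa. Sum: 307700 + 4467.6326 = 312167.63 Pa. 1 bar = 100000 Pa, so 312167.63 Pa = 312167.63 / 100000 = 3.1216763 bar ≈ 3.122 bar (4 s.f.). Final answer: 3.122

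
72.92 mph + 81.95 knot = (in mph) 167.2. Check: 1 mph = 0.44704 m/s, so 72.92 mph = 72.92 * 0.44704 = 32.598157 m/s. 1 knot = 0.51444444 m/s, so 81.95 knot = 81.95 * 0.51444444 = 42.158722 m/s. Sum: 32.598157 + 42.158722 = 74.756879 m/s. 1 mph = 0.44704 m/s, so 74.756879 m/s = 74.756879 / 0.44704 = 167.22638 mph ≈ 167.2 mph (4 s.f.).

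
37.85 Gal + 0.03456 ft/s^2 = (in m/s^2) 1 Gal = 0.01 m/s^2, so 37.85 Gal = 37.85 * 0.01 = 0.3785 m/s^2. 1 ft/s^2 = 0.3048 m/s^2, so 0.03456 ft/s^2 = 0.03456 * 0.3048 = 0.010533888 m/s^2. Sum: 0.3785 + 0.010533888 = 0.38903389 m/s^2. Result: 0.38903389 m/s^2 ≈ 0.389 m/s^2 (4 s.f.). Final answer: 0.389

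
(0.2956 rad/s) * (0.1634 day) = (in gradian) 0.2956 rad/s is already in rad/s. 1 day = 86400 s, so 0.1634 day = 0.1634 * 86400 = 14117.76 s. Combine: 0.2956 rad/s * 14117.76 s = 4173.2099 rad. 1 gradian = 0.015707963 rad, so 4173.2099 rad = 4173.2099 / 0.015707963 = 265674.79 gradian ≈ 2.657e+05 gradian (4 s.f.). Final answer: 2.657e+05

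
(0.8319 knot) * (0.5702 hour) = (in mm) 1 knot = 0.51444444 m/s, so 0.8319 knot = 0.8319 * 0.51444444 = 0.42796633 m/s. 1 hour = 3600 s, so 0.5702 hour = 0.5702 * 3600 = 2052.72 s. Combine: 0.42796633 m/s * 2052.72 s = 878.49505 m. 1 mm = 0.001 m, so 878.49505 m = 878.49505 / 0.001 = 878495.05 mm ≈ 8.785e+05 mm (4 s.f.). Final answer: 8.785e+05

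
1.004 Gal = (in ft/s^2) 1 Gal = 0.01 m/s^2, so 1.004 Gal = 1.004 * 0.01 = 0.01004 m/s^2. 1 ft/s^2 = 0.3048 m/s^2, so 0.01004 m/s^2 = 0.01004 / 0.3048 = 0.032939633 ft/s^2 ≈ 0.03294 ft/s^2 (4 s.f.). Final answer: 0.03294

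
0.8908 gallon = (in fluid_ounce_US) 114. Check: 1 gallon = 0.0037854118 m^3, so 0.8908 gallon = 0.8908 * 0.0037854118 = 0.0033720448 m^3. 1 fluid_ounce_US = 2.957353e-05 m^3, so 0.0033720448 m^3 = 0.0033720448 / 2.957353e-05 = 114.0224 fluid_ounce_US ≈ 114 fluid_ounce_US (4 s.f.).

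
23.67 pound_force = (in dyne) 1 pound_force = 4.4482216 N, so 23.67 pound_force = 23.67 * 4.4482216 = 105.28941 N. 1 dyne = 1e-05 N, so 105.28941 N = 105.28941 / 1e-05 = 10528941 dyne ≈ 1.053e+07 dyne (4 s.f.). Final answer: 1.053e+07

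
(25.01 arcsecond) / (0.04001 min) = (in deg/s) 1 arcsecond = 4.8481368e-06 rad, so 25.01 arcsecond = 25.01 * 4.8481368e-06 = 0.0001212519 rad. 1 min = 60 s, so 0.04001 min = 0.04001 * 60 = 2.4006 s. Combine: 0.0001212519 rad / 2.4006 s = 5.0508998e-05 rad/s. 1 deg/s = 0.017453293 rad/s, so 5.0508998e-05 rad/s = 5.0508998e-05 / 0.017453293 = 0.0028939524 deg/s ≈ 0.002894 deg/s (4 s.f.). Final answer: 0.002894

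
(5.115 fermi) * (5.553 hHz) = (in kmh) 1 fermi = 1e-15 m, so 5.115 fermi = 5.115 * 1e-15 = 5.115e-15 m. 1 hHz = 100 Hz, so 5.553 hHz = 5.553 * 100 = 555.3 Hz. Combine: 5.115e-15 m * 555.3 Hz = 2.8403595e-12 m/s. 1 kmh = 0.27777778 m/s, so 2.8403595e-12 m/s = 2.8403595e-12 / 0.27777778 = 1.0225294e-11 kmh ≈ 1.023e-11 kmh (4 s.f.). Final answer: 1.023e-11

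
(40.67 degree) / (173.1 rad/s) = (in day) 1 degree = 0.017453293 rad, so 40.67 degree = 40.67 * 0.017453293 = 0.70982541 rad. 173.1 rad/s is already in rad/s. Combine: 0.70982541 rad / 173.1 rad/s = 0.0041006667 s. 1 day = 86400 s, so 0.0041006667 s = 0.0041006667 / 86400 = 4.746142e-08 day ≈ 4.746e-08 day (4 s.f.). Final answer: 4.746e-08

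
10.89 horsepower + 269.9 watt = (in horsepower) 1 horsepower = 745.69987 W, so 10.89 horsepower = 10.89 * 745.69987 = 8120.6716 W. 269.9 watt = 269.9 W. Sum: 8120.6716 + 269.9 = 8390.5716 W. 1 horsepower = 745.69987 W, so 8390.5716 W = 8390.5716 / 745.69987 = 11.251942 horsepower ≈ 11.25 horsepower (4 s.f.). Final answer: 11.25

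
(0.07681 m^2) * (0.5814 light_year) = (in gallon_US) 0.07681 m^2 is already in m^2. 1 light_year = 9.4607305e+15 m, so 0.5814 light_year = 0.5814 * 9.4607305e+15 = 5.5004687e+15 m. Combine: 0.07681 m^2 * 5.5004687e+15 m = 4.22491e+14 m^3. 1 gallon_US = 0.0037854118 m^3, so 4.22491e+14 m^3 = 4.22491e+14 / 0.0037854118 = 1.1161031e+17 gallon_US ≈ 1.116e+17 gallon_US (4 s.f.). Final answer: 1.116e+17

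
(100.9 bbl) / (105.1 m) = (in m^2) 0.1526. Check: 1 bbl = 0.15898729 m^3, so 100.9 bbl = 100.9 * 0.15898729 = 16.041818 m^3. 105.1 m is already in m. Combine: 16.041818 m^3 / 105.1 m = 0.15263385 m^2. Result: 0.15263385 m^2 ≈ 0.1526 m^2 (4 s.f.).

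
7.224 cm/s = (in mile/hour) 1 cm/s = 0.01 m/s, so 7.224 cm/s = 7.224 * 0.01 = 0.07224 m/s. 1 mile/hour = 0.44704 m/s, so 0.07224 m/s = 0.07224 / 0.44704 = 0.16159628 mile/hour ≈ 0.1616 mile/hour (4 s.f.). Final answer: 0.1616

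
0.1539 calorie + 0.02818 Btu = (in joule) 1 calorie = 4.184 J, so 0.1539 calorie = 0.1539 * 4.184 = 0.6439176 J. 1 Btu = 1055.0559 J, so 0.02818 Btu = 0.02818 * 1055.0559 = 29.731474 J. Sum: 0.6439176 + 29.731474 = 30.375392 J. 30.375392 J = 30.375392 joule ≈ 30.38 joule (4 s.f.). Final answer: 30.38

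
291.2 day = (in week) 1 day = 86400 s, so 291.2 day = 291.2 * 86400 = 25159680 s. 1 week = 604800 s, so 25159680 s = 25159680 / 604800 = 41.6 week. Final answer: 41.6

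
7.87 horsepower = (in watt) 1 horsepower = 745.69987 W, so 7.87 horsepower = 7.87 * 745.69987 = 5868.658 W. 5868.658 W = 5868.658 watt ≈ 5869 watt (4 s.f.). Final answer: 5869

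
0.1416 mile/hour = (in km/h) 0.2279. Check: 1 mile/hour = 0.44704 m/s, so 0.1416 mile/hour = 0.1416 * 0.44704 = 0.063300864 m/s. 1 km/h = 0.27777778 m/s, so 0.063300864 m/s = 0.063300864 / 0.27777778 = 0.22788311 km/h ≈ 0.2279 km/h (4 s.f.).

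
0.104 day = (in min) 149.8. Check: 1 day = 86400 s, so 0.104 day = 0.104 * 86400 = 8985.6 s. 1 min = 60 s, so 8985.6 s = 8985.6 / 60 = 149.76 min ≈ 149.8 min (4 s.f.).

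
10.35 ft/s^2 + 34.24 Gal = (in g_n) 0.3566. Check: 1 ft/s^2 = 0.3048 m/s^2, so 10.35 ft/s^2 = 10.35 * 0.3048 = 3.15468 m/s^2. 1 Gal = 0.01 m/s^2, so 34.24 Gal = 34.24 * 0.01 = 0.3424 m/s^2. Sum: 3.15468 + 0.3424 = 3.49708 m/s^2. 1 g_n = 9.80665 m/s^2, so 3.49708 m/s^2 = 3.49708 / 9.80665 = 0.35660292 g_n ≈ 0.3566 g_n (4 s.f.).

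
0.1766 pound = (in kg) 0.0801. Check: 1 pound = 0.45359237 kg, so 0.1766 pound = 0.1766 * 0.45359237 = 0.080104413 kg. Result: 0.080104413 kg ≈ 0.0801 kg (4 s.f.).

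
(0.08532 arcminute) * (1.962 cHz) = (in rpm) 1 arcminute = 0.00029088821 rad, so 0.08532 arcminute = 0.08532 * 0.00029088821 = 2.4818582e-05 rad. 1 cHz = 0.01 Hz, so 1.962 cHz = 1.962 * 0.01 = 0.01962 Hz. Combine: 2.4818582e-05 rad * 0.01962 Hz = 4.8694058e-07 rad/s. 1 rpm = 0.10471976 rad/s, so 4.8694058e-07 rad/s = 4.8694058e-07 / 0.10471976 = 4.64994e-06 rpm ≈ 4.65e-06 rpm (4 s.f.). Final answer: 4.65e-06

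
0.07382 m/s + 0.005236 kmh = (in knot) 0.1463. Check: 0.07382 m/s is already in m/s. 1 kmh = 0.27777778 m/s, so 0.005236 kmh = 0.005236 * 0.27777778 = 0.0014544444 m/s. Sum: 0.07382 + 0.0014544444 = 0.075274444 m/s. 1 knot = 0.51444444 m/s, so 0.075274444 m/s = 0.075274444 / 0.51444444 = 0.14632181 knot ≈ 0.1463 knot (4 s.f.).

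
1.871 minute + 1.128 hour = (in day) 0.0483. Check: 1 minute = 60 s, so 1.871 minute = 1.871 * 60 = 112.26 s. 1 hour = 3600 s, so 1.128 hour = 1.128 * 3600 = 4060.8 s. Sum: 112.26 + 4060.8 = 4173.06 s. 1 day = 86400 s, so 4173.06 s = 4173.06 / 86400 = 0.048299306 day ≈ 0.0483 day (4 s.f.).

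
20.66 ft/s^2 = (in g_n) 1 ft/s^2 = 0.3048 m/s^2, so 20.66 ft/s^2 = 20.66 * 0.3048 = 6.297168 m/s^2. 1 g_n = 9.80665 m/s^2, so 6.297168 m/s^2 = 6.297168 / 9.80665 = 0.64213243 g_n ≈ 0.6421 g_n (4 s.f.). Final answer: 0.6421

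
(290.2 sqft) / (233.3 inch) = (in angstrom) 4.55e+10. Check: 1 sqft = 0.09290304 m^2, so 290.2 sqft = 290.2 * 0.09290304 = 26.960462 m^2. 1 inch = 0.0254 m, so 233.3 inch = 233.3 * 0.0254 = 5.92582 m. Combine: 26.960462 m^2 / 5.92582 m = 4.5496593 m. 1 angstrom = 1e-10 m, so 4.5496593 m = 4.5496593 / 1e-10 = 4.5496593e+10 angstrom ≈ 4.55e+10 angstrom (4 s.f.).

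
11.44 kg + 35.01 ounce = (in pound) 11.44 kg is already in kg. 1 ounce = 0.028349523 kg, so 35.01 ounce = 35.01 * 0.028349523 = 0.9925168 kg. Sum: 11.44 + 0.9925168 = 12.432517 kg. 1 pound = 0.45359237 kg, so 12.432517 kg = 12.432517 / 0.45359237 = 27.409008 pound ≈ 27.41 pound (4 s.f.). Final answer: 27.41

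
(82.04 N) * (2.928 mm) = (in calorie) 82.04 N is already in N. 1 mm = 0.001 m, so 2.928 mm = 2.928 * 0.001 = 0.002928 m. Combine: 82.04 N * 0.002928 m = 0.24021312 J. 1 calorie = 4.184 J, so 0.24021312 J = 0.24021312 / 4.184 = 0.057412314 calorie ≈ 0.05741 calorie (4 s.f.). Final answer: 0.05741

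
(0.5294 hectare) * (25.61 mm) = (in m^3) 135.6. Check: 1 hectare = 10000 m^2, so 0.5294 hectare = 0.5294 * 10000 = 5294 m^2. 1 mm = 0.001 m, so 25.61 mm = 25.61 * 0.001 = 0.02561 m. Combine: 5294 m^2 * 0.02561 m = 135.57934 m^3. Result: 135.57934 m^3 ≈ 135.6 m^3 (4 s.f.).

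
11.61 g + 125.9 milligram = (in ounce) 1 g = 0.001 kg, so 11.61 g = 11.61 * 0.001 = 0.01161 kg. 1 milligram = 1e-06 kg, so 125.9 milligram = 125.9 * 1e-06 = 0.0001259 kg. Sum: 0.01161 + 0.0001259 = 0.0117359 kg. 1 ounce = 0.028349523 kg, so 0.0117359 kg = 0.0117359 / 0.028349523 = 0.41397169 ounce ≈ 0.414 ounce (4 s.f.). Final answer: 0.414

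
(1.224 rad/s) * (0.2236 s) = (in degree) 15.68. Check: 1.224 rad/s is already in rad/s. 0.2236 s is already in s. Combine: 1.224 rad/s * 0.2236 s = 0.2736864 rad. 1 degree = 0.017453293 rad, so 0.2736864 rad = 0.2736864 / 0.017453293 = 15.681076 degree ≈ 15.68 degree (4 s.f.).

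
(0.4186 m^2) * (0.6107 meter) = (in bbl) 1.608. Check: 0.4186 m^2 is already in m^2. 0.6107 meter = 0.6107 m. Combine: 0.4186 m^2 * 0.6107 m = 0.25563902 m^3. 1 bbl = 0.15898729 m^3, so 0.25563902 m^3 = 0.25563902 / 0.15898729 = 1.6079211 bbl ≈ 1.608 bbl (4 s.f.).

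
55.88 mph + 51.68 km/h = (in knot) 1 mph = 0.44704 m/s, so 55.88 mph = 55.88 * 0.44704 = 24.980595 m/s. 1 km/h = 0.27777778 m/s, so 51.68 km/h = 51.68 * 0.27777778 = 14.355556 m/s. Sum: 24.980595 + 14.355556 = 39.336151 m/s. 1 knot = 0.51444444 m/s, so 39.336151 m/s = 39.336151 / 0.51444444 = 76.46336 knot ≈ 76.46 knot (4 s.f.). Final answer: 76.46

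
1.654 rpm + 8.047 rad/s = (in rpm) 78.5. Check: 1 rpm = 0.10471976 rad/s, so 1.654 rpm = 1.654 * 0.10471976 = 0.17320647 rad/s. 8.047 rad/s is already in rad/s. Sum: 0.17320647 + 8.047 = 8.2202065 rad/s. 1 rpm = 0.10471976 rad/s, so 8.2202065 rad/s = 8.2202065 / 0.10471976 = 78.49719 rpm ≈ 78.5 rpm (4 s.f.).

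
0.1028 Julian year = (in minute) 1 Julian year = 31557600 s, so 0.1028 Julian year = 0.1028 * 31557600 = 3244121.3 s. 1 minute = 60 s, so 3244121.3 s = 3244121.3 / 60 = 54068.688 minute ≈ 5.407e+04 minute (4 s.f.). Final answer: 5.407e+04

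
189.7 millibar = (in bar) 0.1897. Check: 1 millibar = 100 Pa, so 189.7 millibar = 189.7 * 100 = 18970 Pa. 1 bar = 100000 Pa, so 18970 Pa = 18970 / 100000 = 0.1897 bar.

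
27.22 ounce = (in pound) 1.701. Check: 1 ounce = 0.028349523 kg, so 27.22 ounce = 27.22 * 0.028349523 = 0.77167402 kg. 1 pound = 0.45359237 kg, so 0.77167402 kg = 0.77167402 / 0.45359237 = 1.70125 pound ≈ 1.701 pound (4 s.f.).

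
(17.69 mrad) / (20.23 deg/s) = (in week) 1 mrad = 0.001 rad, so 17.69 mrad = 17.69 * 0.001 = 0.01769 rad. 1 deg/s = 0.017453293 rad/s, so 20.23 deg/s = 20.23 * 0.017453293 = 0.35308011 rad/s. Combine: 0.01769 rad / 0.35308011 rad/s = 0.050101945 s. 1 week = 604800 s, so 0.050101945 s = 0.050101945 / 604800 = 8.2840517e-08 week ≈ 8.284e-08 week (4 s.f.). Final answer: 8.284e-08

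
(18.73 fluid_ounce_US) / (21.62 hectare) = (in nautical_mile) 1 fluid_ounce_US = 2.957353e-05 m^3, so 18.73 fluid_ounce_US = 18.73 * 2.957353e-05 = 0.00055391221 m^3. 1 hectare = 10000 m^2, so 21.62 hectare = 21.62 * 10000 = 216200 m^2. Combine: 0.00055391221 m^3 / 216200 m^2 = 2.5620361e-09 m. 1 nautical_mile = 1852 m, so 2.5620361e-09 m = 2.5620361e-09 / 1852 = 1.3833888e-12 nautical_mile ≈ 1.383e-12 nautical_mile (4 s.f.). Final answer: 1.383e-12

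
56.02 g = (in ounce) 1.976. Check: 1 g = 0.001 kg, so 56.02 g = 56.02 * 0.001 = 0.05602 kg. 1 ounce = 0.028349523 kg, so 0.05602 kg = 0.05602 / 0.028349523 = 1.9760473 ounce ≈ 1.976 ounce (4 s.f.).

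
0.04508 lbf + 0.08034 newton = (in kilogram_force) 1 lbf = 4.4482216 N, so 0.04508 lbf = 0.04508 * 4.4482216 = 0.20052583 N. 0.08034 newton = 0.08034 N. Sum: 0.20052583 + 0.08034 = 0.28086583 N. 1 kilogram_force = 9.80665 N, so 0.28086583 N = 0.28086583 / 9.80665 = 0.028640344 kilogram_force ≈ 0.02864 kilogram_force (4 s.f.). Final answer: 0.02864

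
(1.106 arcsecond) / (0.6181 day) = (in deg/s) 1 arcsecond = 4.8481368e-06 rad, so 1.106 arcsecond = 1.106 * 4.8481368e-06 = 5.3620393e-06 rad. 1 day = 86400 s, so 0.6181 day = 0.6181 * 86400 = 53403.84 s. Combine: 5.3620393e-06 rad / 53403.84 s = 1.004055e-10 rad/s. 1 deg/s = 0.017453293 rad/s, so 1.004055e-10 rad/s = 1.004055e-10 / 0.017453293 = 5.7528114e-09 deg/s ≈ 5.753e-09 deg/s (4 s.f.). Final answer: 5.753e-09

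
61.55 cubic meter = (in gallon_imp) 61.55 cubic meter = 61.55 m^3. 1 gallon_imp = 0.00454609 m^3, so 61.55 m^3 = 61.55 / 0.00454609 = 13539.107 gallon_imp ≈ 1.354e+04 gallon_imp (4 s.f.). Final answer: 1.354e+04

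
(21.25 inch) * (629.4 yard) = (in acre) 1 inch = 0.0254 m, so 21.25 inch = 21.25 * 0.0254 = 0.53975 m. 1 yard = 0.9144 m, so 629.4 yard = 629.4 * 0.9144 = 575.52336 m. Combine: 0.53975 m * 575.52336 m = 310.63873 m^2. 1 acre = 4046.8564 m^2, so 310.63873 m^2 = 310.63873 / 4046.8564 = 0.076760503 acre ≈ 0.07676 acre (4 s.f.). Final answer: 0.07676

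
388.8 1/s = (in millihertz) 3.888e+05. Check: 388.8 1/s = 388.8 Hz. 1 millihertz = 0.001 Hz, so 388.8 Hz = 388.8 / 0.001 = 388800 millihertz ≈ 3.888e+05 millihertz (4 s.f.).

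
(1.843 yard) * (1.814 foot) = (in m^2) 1 yard = 0.9144 m, so 1.843 yard = 1.843 * 0.9144 = 1.6852392 m. 1 foot = 0.3048 m, so 1.814 foot = 1.814 * 0.3048 = 0.5529072 m. Combine: 1.6852392 m * 0.5529072 m = 0.93178089 m^2. Result: 0.93178089 m^2 ≈ 0.9318 m^2 (4 s.f.). Final answer: 0.9318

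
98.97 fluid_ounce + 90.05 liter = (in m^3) 1 fluid_ounce = 2.957353e-05 m^3, so 98.97 fluid_ounce = 98.97 * 2.957353e-05 = 0.0029268922 m^3. 1 liter = 0.001 m^3, so 90.05 liter = 90.05 * 0.001 = 0.09005 m^3. Sum: 0.0029268922 + 0.09005 = 0.092976892 m^3. Result: 0.092976892 m^3 ≈ 0.09298 m^3 (4 s.f.). Final answer: 0.09298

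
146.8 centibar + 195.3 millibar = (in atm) 1 centibar = 1000 Pa, so 146.8 centibar = 146.8 * 1000 = 146800 Pa. 1 millibar = 100 Pa, so 195.3 millibar = 195.3 * 100 = 19530 Pa. Sum: 146800 + 19530 = 166330 Pa. 1 atm = 101325 Pa, so 166330 Pa = 166330 / 101325 = 1.6415495 atm ≈ 1.642 atm (4 s.f.). Final answer: 1.642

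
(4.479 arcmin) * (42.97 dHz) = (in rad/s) 0.005599. Check: 1 arcmin = 0.00029088821 rad, so 4.479 arcmin = 4.479 * 0.00029088821 = 0.0013028883 rad. 1 dHz = 0.1 Hz, so 42.97 dHz = 42.97 * 0.1 = 4.297 Hz. Combine: 0.0013028883 rad * 4.297 Hz = 0.005598511 rad/s. Result: 0.005598511 rad/s ≈ 0.005599 rad/s (4 s.f.).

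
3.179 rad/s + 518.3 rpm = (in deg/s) 3292. Check: 3.179 rad/s is already in rad/s. 1 rpm = 0.10471976 rad/s, so 518.3 rpm = 518.3 * 0.10471976 = 54.276249 rad/s. Sum: 3.179 + 54.276249 = 57.455249 rad/s. 1 deg/s = 0.017453293 rad/s, so 57.455249 rad/s = 57.455249 / 0.017453293 = 3291.9433 deg/s ≈ 3292 deg/s (4 s.f.).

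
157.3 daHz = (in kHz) 1.573. Check: 1 daHz = 10 Hz, so 157.3 daHz = 157.3 * 10 = 1573 Hz. 1 kHz = 1000 Hz, so 1573 Hz = 1573 / 1000 = 1.573 kHz.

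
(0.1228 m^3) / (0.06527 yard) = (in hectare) 0.1228 m^3 is already in m^3. 1 yard = 0.9144 m, so 0.06527 yard = 0.06527 * 0.9144 = 0.059682888 m. Combine: 0.1228 m^3 / 0.059682888 m = 2.0575412 m^2. 1 hectare = 10000 m^2, so 2.0575412 m^2 = 2.0575412 / 10000 = 0.00020575412 hectare ≈ 0.0002058 hectare (4 s.f.). Final answer: 0.0002058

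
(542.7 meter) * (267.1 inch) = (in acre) 0.9098. Check: 542.7 meter = 542.7 m. 1 inch = 0.0254 m, so 267.1 inch = 267.1 * 0.0254 = 6.78434 m. Combine: 542.7 m * 6.78434 m = 3681.8613 m^2. 1 acre = 4046.8564 m^2, so 3681.8613 m^2 = 3681.8613 / 4046.8564 = 0.90980775 acre ≈ 0.9098 acre (4 s.f.).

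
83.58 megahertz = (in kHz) 8.358e+04. Check: 1 megahertz = 1000000 Hz, so 83.58 megahertz = 83.58 * 1000000 = 83580000 Hz. 1 kHz = 1000 Hz, so 83580000 Hz = 83580000 / 1000 = 83580 kHz ≈ 8.358e+04 kHz (4 s.f.).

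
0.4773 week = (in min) 4811. Check: 1 week = 604800 s, so 0.4773 week = 0.4773 * 604800 = 288671.04 s. 1 min = 60 s, so 288671.04 s = 288671.04 / 60 = 4811.184 min ≈ 4811 min (4 s.f.).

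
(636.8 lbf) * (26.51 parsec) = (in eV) 1.446e+40. Check: 1 lbf = 4.4482216 N, so 636.8 lbf = 636.8 * 4.4482216 = 2832.6275 N. 1 parsec = 3.0856776e+16 m, so 26.51 parsec = 26.51 * 3.0856776e+16 = 8.1801313e+17 m. Combine: 2832.6275 N * 8.1801313e+17 m = 2.3171265e+21 J. 1 eV = 1.6021766e-19 J, so 2.3171265e+21 J = 2.3171265e+21 / 1.6021766e-19 = 1.4462366e+40 eV ≈ 1.446e+40 eV (4 s.f.).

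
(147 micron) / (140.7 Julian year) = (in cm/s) 3.311e-12. Check: 1 micron = 1e-06 m, so 147 micron = 147 * 1e-06 = 0.000147 m. 1 Julian year = 31557600 s, so 140.7 Julian year = 140.7 * 31557600 = 4.4401543e+09 s. Combine: 0.000147 m / 4.4401543e+09 s = 3.3106957e-14 m/s. 1 cm/s = 0.01 m/s, so 3.3106957e-14 m/s = 3.3106957e-14 / 0.01 = 3.3106957e-12 cm/s ≈ 3.311e-12 cm/s (4 s.f.).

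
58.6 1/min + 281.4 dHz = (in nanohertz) 1 1/min = 0.016666667 Hz, so 58.6 1/min = 58.6 * 0.016666667 = 0.97666667 Hz. 1 dHz = 0.1 Hz, so 281.4 dHz = 281.4 * 0.1 = 28.14 Hz. Sum: 0.97666667 + 28.14 = 29.116667 Hz. 1 nanohertz = 1e-09 Hz, so 29.116667 Hz = 29.116667 / 1e-09 = 2.9116667e+10 nanohertz ≈ 2.912e+10 nanohertz (4 s.f.). Final answer: 2.912e+10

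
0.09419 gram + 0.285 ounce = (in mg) 1 gram = 0.001 kg, so 0.09419 gram = 0.09419 * 0.001 = 9.419e-05 kg. 1 ounce = 0.028349523 kg, so 0.285 ounce = 0.285 * 0.028349523 = 0.0080796141 kg. Sum: 9.419e-05 + 0.0080796141 = 0.0081738041 kg. 1 mg = 1e-06 kg, so 0.0081738041 kg = 0.0081738041 / 1e-06 = 8173.8041 mg ≈ 8174 mg (4 s.f.). Final answer: 8174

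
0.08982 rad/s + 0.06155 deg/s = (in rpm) 0.08982 rad/s is already in rad/s. 1 deg/s = 0.017453293 rad/s, so 0.06155 deg/s = 0.06155 * 0.017453293 = 0.0010742502 rad/s. Sum: 0.08982 + 0.0010742502 = 0.09089425 rad/s. 1 rpm = 0.10471976 rad/s, so 0.09089425 rad/s = 0.09089425 / 0.10471976 = 0.86797615 rpm ≈ 0.868 rpm (4 s.f.). Final answer: 0.868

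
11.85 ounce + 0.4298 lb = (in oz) 1 ounce = 0.028349523 kg, so 11.85 ounce = 11.85 * 0.028349523 = 0.33594185 kg. 1 lb = 0.45359237 kg, so 0.4298 lb = 0.4298 * 0.45359237 = 0.194954 kg. Sum: 0.33594185 + 0.194954 = 0.53089585 kg. 1 oz = 0.028349523 kg, so 0.53089585 kg = 0.53089585 / 0.028349523 = 18.7268 oz ≈ 18.73 oz (4 s.f.). Final answer: 18.73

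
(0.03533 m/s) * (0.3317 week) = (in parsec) 2.297e-13. Check: 0.03533 m/s is already in m/s. 1 week = 604800 s, so 0.3317 week = 0.3317 * 604800 = 200612.16 s. Combine: 0.03533 m/s * 200612.16 s = 7087.6276 m. 1 parsec = 3.0856776e+16 m, so 7087.6276 m = 7087.6276 / 3.0856776e+16 = 2.2969437e-13 parsec ≈ 2.297e-13 parsec (4 s.f.).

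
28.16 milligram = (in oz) 0.0009933. Check: 1 milligram = 1e-06 kg, so 28.16 milligram = 28.16 * 1e-06 = 2.816e-05 kg. 1 oz = 0.028349523 kg, so 2.816e-05 kg = 2.816e-05 / 0.028349523 = 0.00099331477 oz ≈ 0.0009933 oz (4 s.f.).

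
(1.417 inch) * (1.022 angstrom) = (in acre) 9.089e-16. Check: 1 inch = 0.0254 m, so 1.417 inch = 1.417 * 0.0254 = 0.0359918 m. 1 angstrom = 1e-10 m, so 1.022 angstrom = 1.022 * 1e-10 = 1.022e-10 m. Combine: 0.0359918 m * 1.022e-10 m = 3.678362e-12 m^2. 1 acre = 4046.8564 m^2, so 3.678362e-12 m^2 = 3.678362e-12 / 4046.8564 = 9.0894304e-16 acre ≈ 9.089e-16 acre (4 s.f.).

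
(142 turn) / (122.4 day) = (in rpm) 0.0008056. Check: 1 turn = 6.2831853 rad, so 142 turn = 142 * 6.2831853 = 892.21231 rad. 1 day = 86400 s, so 122.4 day = 122.4 * 86400 = 10575360 s. Combine: 892.21231 rad / 10575360 s = 8.4367087e-05 rad/s. 1 rpm = 0.10471976 rad/s, so 8.4367087e-05 rad/s = 8.4367087e-05 / 0.10471976 = 0.00080564633 rpm ≈ 0.0008056 rpm (4 s.f.).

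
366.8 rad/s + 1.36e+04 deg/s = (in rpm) 366.8 rad/s is already in rad/s. 1 deg/s = 0.017453293 rad/s, so 1.36e+04 deg/s = 1.36e+04 * 0.017453293 = 237.36478 rad/s. Sum: 366.8 + 237.36478 = 604.16478 rad/s. 1 rpm = 0.10471976 rad/s, so 604.16478 rad/s = 604.16478 / 0.10471976 = 5769.3487 rpm ≈ 5769 rpm (4 s.f.). Final answer: 5769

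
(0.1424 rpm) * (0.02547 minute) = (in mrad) 1 rpm = 0.10471976 rad/s, so 0.1424 rpm = 0.1424 * 0.10471976 = 0.014912093 rad/s. 1 minute = 60 s, so 0.02547 minute = 0.02547 * 60 = 1.5282 s. Combine: 0.014912093 rad/s * 1.5282 s = 0.022788661 rad. 1 mrad = 0.001 rad, so 0.022788661 rad = 0.022788661 / 0.001 = 22.788661 mrad ≈ 22.79 mrad (4 s.f.). Final answer: 22.79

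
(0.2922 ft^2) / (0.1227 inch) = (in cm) 871. Check: 1 ft^2 = 0.09290304 m^2, so 0.2922 ft^2 = 0.2922 * 0.09290304 = 0.027146268 m^2. 1 inch = 0.0254 m, so 0.1227 inch = 0.1227 * 0.0254 = 0.00311658 m. Combine: 0.027146268 m^2 / 0.00311658 m = 8.7102748 m. 1 cm = 0.01 m, so 8.7102748 m = 8.7102748 / 0.01 = 871.02748 cm ≈ 871 cm (4 s.f.).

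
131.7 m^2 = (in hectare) 1 hectare = 10000 m^2, so 131.7 m^2 = 131.7 / 10000 = 0.01317 hectare. Final answer: 0.01317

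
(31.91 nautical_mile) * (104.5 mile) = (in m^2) 9.939e+09. Check: 1 nautical_mile = 1852 m, so 31.91 nautical_mile = 31.91 * 1852 = 59097.32 m. 1 mile = 1609.344 m, so 104.5 mile = 104.5 * 1609.344 = 168176.45 m. Combine: 59097.32 m * 168176.45 m = 9.9387774e+09 m^2. Result: 9.9387774e+09 m^2 ≈ 9.939e+09 m^2 (4 s.f.).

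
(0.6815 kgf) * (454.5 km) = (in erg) 1 kgf = 9.80665 N, so 0.6815 kgf = 0.6815 * 9.80665 = 6.683232 N. 1 km = 1000 m, so 454.5 km = 454.5 * 1000 = 454500 m. Combine: 6.683232 N * 454500 m = 3037528.9 J. 1 erg = 1e-07 J, so 3037528.9 J = 3037528.9 / 1e-07 = 3.0375289e+13 erg ≈ 3.038e+13 erg (4 s.f.). Final answer: 3.038e+13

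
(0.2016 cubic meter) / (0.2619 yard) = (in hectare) 0.2016 cubic meter = 0.2016 m^3. 1 yard = 0.9144 m, so 0.2619 yard = 0.2619 * 0.9144 = 0.23948136 m. Combine: 0.2016 m^3 / 0.23948136 m = 0.84181917 m^2. 1 hectare = 10000 m^2, so 0.84181917 m^2 = 0.84181917 / 10000 = 8.4181917e-05 hectare ≈ 8.418e-05 hectare (4 s.f.). Final answer: 8.418e-05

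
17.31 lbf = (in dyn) 1 lbf = 4.4482216 N, so 17.31 lbf = 17.31 * 4.4482216 = 76.998716 N. 1 dyn = 1e-05 N, so 76.998716 N = 76.998716 / 1e-05 = 7699871.6 dyn ≈ 7.7e+06 dyn (4 s.f.). Final answer: 7.7e+06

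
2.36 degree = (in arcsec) 1 degree = 0.017453293 rad, so 2.36 degree = 2.36 * 0.017453293 = 0.04118977 rad. 1 arcsec = 4.8481368e-06 rad, so 0.04118977 rad = 0.04118977 / 4.8481368e-06 = 8496 arcsec. Final answer: 8496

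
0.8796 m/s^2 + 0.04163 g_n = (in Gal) 0.8796 m/s^2 is already in m/s^2. 1 g_n = 9.80665 m/s^2, so 0.04163 g_n = 0.04163 * 9.80665 = 0.40825084 m/s^2. Sum: 0.8796 + 0.40825084 = 1.2878508 m/s^2. 1 Gal = 0.01 m/s^2, so 1.2878508 m/s^2 = 1.2878508 / 0.01 = 128.78508 Gal ≈ 128.8 Gal (4 s.f.). Final answer: 128.8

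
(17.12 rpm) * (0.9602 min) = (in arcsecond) 1 rpm = 0.10471976 rad/s, so 17.12 rpm = 17.12 * 0.10471976 = 1.7928022 rad/s. 1 min = 60 s, so 0.9602 min = 0.9602 * 60 = 57.612 s. Combine: 1.7928022 rad/s * 57.612 s = 103.28692 rad. 1 arcsecond = 4.8481368e-06 rad, so 103.28692 rad = 103.28692 / 4.8481368e-06 = 21304457 arcsecond ≈ 2.13e+07 arcsecond (4 s.f.). Final answer: 2.13e+07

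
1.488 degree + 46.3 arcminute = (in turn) 1 degree = 0.017453293 rad, so 1.488 degree = 1.488 * 0.017453293 = 0.025970499 rad. 1 arcminute = 0.00029088821 rad, so 46.3 arcminute = 46.3 * 0.00029088821 = 0.013468124 rad. Sum: 0.025970499 + 0.013468124 = 0.039438623 rad. 1 turn = 6.2831853 rad, so 0.039438623 rad = 0.039438623 / 6.2831853 = 0.0062768519 turn ≈ 0.006277 turn (4 s.f.). Final answer: 0.006277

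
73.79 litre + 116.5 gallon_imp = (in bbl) 1 litre = 0.001 m^3, so 73.79 litre = 73.79 * 0.001 = 0.07379 m^3. 1 gallon_imp = 0.00454609 m^3, so 116.5 gallon_imp = 116.5 * 0.00454609 = 0.52961949 m^3. Sum: 0.07379 + 0.52961949 = 0.60340949 m^3. 1 bbl = 0.15898729 m^3, so 0.60340949 m^3 = 0.60340949 / 0.15898729 = 3.7953315 bbl ≈ 3.795 bbl (4 s.f.). Final answer: 3.795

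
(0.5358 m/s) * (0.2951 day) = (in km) 13.66. Check: 0.5358 m/s is already in m/s. 1 day = 86400 s, so 0.2951 day = 0.2951 * 86400 = 25496.64 s. Combine: 0.5358 m/s * 25496.64 s = 13661.1 m. 1 km = 1000 m, so 13661.1 m = 13661.1 / 1000 = 13.6611 km ≈ 13.66 km (4 s.f.).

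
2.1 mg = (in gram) 0.0021. Check: 1 mg = 1e-06 kg, so 2.1 mg = 2.1 * 1e-06 = 2.1e-06 kg. 1 gram = 0.001 kg, so 2.1e-06 kg = 2.1e-06 / 0.001 = 0.0021 gram.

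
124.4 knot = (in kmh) 230.4. Check: 1 knot = 0.51444444 m/s, so 124.4 knot = 124.4 * 0.51444444 = 63.996889 m/s. 1 kmh = 0.27777778 m/s, so 63.996889 m/s = 63.996889 / 0.27777778 = 230.3888 kmh ≈ 230.4 kmh (4 s.f.).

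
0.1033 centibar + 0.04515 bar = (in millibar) 46.18. Check: 1 centibar = 1000 Pa, so 0.1033 centibar = 0.1033 * 1000 = 103.3 Pa. 1 bar = 100000 Pa, so 0.04515 bar = 0.04515 * 100000 = 4515 Pa. Sum: 103.3 + 4515 = 4618.3 Pa. 1 millibar = 100 Pa, so 4618.3 Pa = 4618.3 / 100 = 46.183 millibar ≈ 46.18 millibar (4 s.f.).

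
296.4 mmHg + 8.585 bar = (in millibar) 8980. Check: 1 mmHg = 133.32237 Pa, so 296.4 mmHg = 296.4 * 133.32237 = 39516.75 Pa. 1 bar = 100000 Pa, so 8.585 bar = 8.585 * 100000 = 858500 Pa. Sum: 39516.75 + 858500 = 898016.75 Pa. 1 millibar = 100 Pa, so 898016.75 Pa = 898016.75 / 100 = 8980.1675 millibar ≈ 8980 millibar (4 s.f.).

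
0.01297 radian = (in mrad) 0.01297 radian = 0.01297 rad. 1 mrad = 0.001 rad, so 0.01297 rad = 0.01297 / 0.001 = 12.97 mrad. Final answer: 12.97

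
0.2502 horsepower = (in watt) 186.6. Check: 1 horsepower = 745.69987 W, so 0.2502 horsepower = 0.2502 * 745.69987 = 186.57411 W. 186.57411 W = 186.57411 watt ≈ 186.6 watt (4 s.f.).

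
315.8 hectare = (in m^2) 3.158e+06. Check: 1 hectare = 10000 m^2, so 315.8 hectare = 315.8 * 10000 = 3158000 m^2. Result: 3158000 m^2 ≈ 3.158e+06 m^2 (4 s.f.).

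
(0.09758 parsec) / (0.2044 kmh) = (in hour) 1.473e+13. Check: 1 parsec = 3.0856776e+16 m, so 0.09758 parsec = 0.09758 * 3.0856776e+16 = 3.0110042e+15 m. 1 kmh = 0.27777778 m/s, so 0.2044 kmh = 0.2044 * 0.27777778 = 0.056777778 m/s. Combine: 3.0110042e+15 m / 0.056777778 m/s = 5.3031385e+16 s. 1 hour = 3600 s, so 5.3031385e+16 s = 5.3031385e+16 / 3600 = 1.473094e+13 hour ≈ 1.473e+13 hour (4 s.f.).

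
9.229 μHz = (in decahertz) 9.229e-07. Check: 1 μHz = 1e-06 Hz, so 9.229 μHz = 9.229 * 1e-06 = 9.229e-06 Hz. 1 decahertz = 10 Hz, so 9.229e-06 Hz = 9.229e-06 / 10 = 9.229e-07 decahertz.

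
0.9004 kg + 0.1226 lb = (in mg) 9.56e+05. Check: 0.9004 kg is already in kg. 1 lb = 0.45359237 kg, so 0.1226 lb = 0.1226 * 0.45359237 = 0.055610425 kg. Sum: 0.9004 + 0.055610425 = 0.95601042 kg. 1 mg = 1e-06 kg, so 0.95601042 kg = 0.95601042 / 1e-06 = 956010.42 mg ≈ 9.56e+05 mg (4 s.f.).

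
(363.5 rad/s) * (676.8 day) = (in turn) 363.5 rad/s is already in rad/s. 1 day = 86400 s, so 676.8 day = 676.8 * 86400 = 58475520 s. Combine: 363.5 rad/s * 58475520 s = 2.1255852e+10 rad. 1 turn = 6.2831853 rad, so 2.1255852e+10 rad = 2.1255852e+10 / 6.2831853 = 3.3829738e+09 turn ≈ 3.383e+09 turn (4 s.f.). Final answer: 3.383e+09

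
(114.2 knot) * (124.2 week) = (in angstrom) 1 knot = 0.51444444 m/s, so 114.2 knot = 114.2 * 0.51444444 = 58.749556 m/s. 1 week = 604800 s, so 124.2 week = 124.2 * 604800 = 75116160 s. Combine: 58.749556 m/s * 75116160 s = 4.413041e+09 m. 1 angstrom = 1e-10 m, so 4.413041e+09 m = 4.413041e+09 / 1e-10 = 4.413041e+19 angstrom ≈ 4.413e+19 angstrom (4 s.f.). Final answer: 4.413e+19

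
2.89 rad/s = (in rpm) 1 rpm = 0.10471976 rad/s, so 2.89 rad/s = 2.89 / 0.10471976 = 27.597467 rpm ≈ 27.6 rpm (4 s.f.). Final answer: 27.6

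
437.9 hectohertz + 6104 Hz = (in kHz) 49.89. Check: 1 hectohertz = 100 Hz, so 437.9 hectohertz = 437.9 * 100 = 43790 Hz. 6104 Hz is already in Hz. Sum: 43790 + 6104 = 49894 Hz. 1 kHz = 1000 Hz, so 49894 Hz = 49894 / 1000 = 49.894 kHz ≈ 49.89 kHz (4 s.f.).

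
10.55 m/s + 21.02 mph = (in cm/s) 1995. Check: 10.55 m/s is already in m/s. 1 mph = 0.44704 m/s, so 21.02 mph = 21.02 * 0.44704 = 9.3967808 m/s. Sum: 10.55 + 9.3967808 = 19.946781 m/s. 1 cm/s = 0.01 m/s, so 19.946781 m/s = 19.946781 / 0.01 = 1994.6781 cm/s ≈ 1995 cm/s (4 s.f.).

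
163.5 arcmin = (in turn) 0.007569. Check: 1 arcmin = 0.00029088821 rad, so 163.5 arcmin = 163.5 * 0.00029088821 = 0.047560222 rad. 1 turn = 6.2831853 rad, so 0.047560222 rad = 0.047560222 / 6.2831853 = 0.0075694444 turn ≈ 0.007569 turn (4 s.f.).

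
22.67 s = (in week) 3.748e-05. Check: 1 week = 604800 s, so 22.67 s = 22.67 / 604800 = 3.7483466e-05 week ≈ 3.748e-05 week (4 s.f.).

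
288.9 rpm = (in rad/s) 1 rpm = 0.10471976 rad/s, so 288.9 rpm = 288.9 * 0.10471976 = 30.253537 rad/s. Result: 30.253537 rad/s ≈ 30.25 rad/s (4 s.f.). Final answer: 30.25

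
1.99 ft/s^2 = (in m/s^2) 1 ft/s^2 = 0.3048 m/s^2, so 1.99 ft/s^2 = 1.99 * 0.3048 = 0.606552 m/s^2. Result: 0.606552 m/s^2 ≈ 0.6066 m/s^2 (4 s.f.). Final answer: 0.6066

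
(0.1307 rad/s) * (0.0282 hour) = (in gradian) 0.1307 rad/s is already in rad/s. 1 hour = 3600 s, so 0.0282 hour = 0.0282 * 3600 = 101.52 s. Combine: 0.1307 rad/s * 101.52 s = 13.268664 rad. 1 gradian = 0.015707963 rad, so 13.268664 rad = 13.268664 / 0.015707963 = 844.70939 gradian ≈ 844.7 gradian (4 s.f.). Final answer: 844.7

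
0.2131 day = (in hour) 5.114. Check: 1 day = 86400 s, so 0.2131 day = 0.2131 * 86400 = 18411.84 s. 1 hour = 3600 s, so 18411.84 s = 18411.84 / 3600 = 5.1144 hour ≈ 5.114 hour (4 s.f.).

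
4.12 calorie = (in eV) 1 calorie = 4.184 J, so 4.12 calorie = 4.12 * 4.184 = 17.23808 J. 1 eV = 1.6021766e-19 J, so 17.23808 J = 17.23808 / 1.6021766e-19 = 1.0759163e+20 eV ≈ 1.076e+20 eV (4 s.f.). Final answer: 1.076e+20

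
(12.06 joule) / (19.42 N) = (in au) 12.06 joule = 12.06 J. 19.42 N is already in N. Combine: 12.06 J / 19.42 N = 0.62100927 m. 1 au = 1.4959787e+11 m, so 0.62100927 m = 0.62100927 / 1.4959787e+11 = 4.1511906e-12 au ≈ 4.151e-12 au (4 s.f.). Final answer: 4.151e-12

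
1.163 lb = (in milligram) 5.275e+05. Check: 1 lb = 0.45359237 kg, so 1.163 lb = 1.163 * 0.45359237 = 0.52752793 kg. 1 milligram = 1e-06 kg, so 0.52752793 kg = 0.52752793 / 1e-06 = 527527.93 milligram ≈ 5.275e+05 milligram (4 s.f.).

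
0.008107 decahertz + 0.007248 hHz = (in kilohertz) 0.0008059. Check: 1 decahertz = 10 Hz, so 0.008107 decahertz = 0.008107 * 10 = 0.08107 Hz. 1 hHz = 100 Hz, so 0.007248 hHz = 0.007248 * 100 = 0.7248 Hz. Sum: 0.08107 + 0.7248 = 0.80587 Hz. 1 kilohertz = 1000 Hz, so 0.80587 Hz = 0.80587 / 1000 = 0.00080587 kilohertz ≈ 0.0008059 kilohertz (4 s.f.).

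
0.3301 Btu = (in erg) 3.483e+09. Check: 1 Btu = 1055.0559 J, so 0.3301 Btu = 0.3301 * 1055.0559 = 348.27394 J. 1 erg = 1e-07 J, so 348.27394 J = 348.27394 / 1e-07 = 3.4827394e+09 erg ≈ 3.483e+09 erg (4 s.f.).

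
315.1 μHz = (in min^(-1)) 0.01891. Check: 1 μHz = 1e-06 Hz, so 315.1 μHz = 315.1 * 1e-06 = 0.0003151 Hz. 1 min^(-1) = 0.016666667 Hz, so 0.0003151 Hz = 0.0003151 / 0.016666667 = 0.018906 min^(-1) ≈ 0.01891 min^(-1) (4 s.f.).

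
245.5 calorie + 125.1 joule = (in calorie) 1 calorie = 4.184 J, so 245.5 calorie = 245.5 * 4.184 = 1027.172 J. 125.1 joule = 125.1 J. Sum: 1027.172 + 125.1 = 1152.272 J. 1 calorie = 4.184 J, so 1152.272 J = 1152.272 / 4.184 = 275.39962 calorie ≈ 275.4 calorie (4 s.f.). Final answer: 275.4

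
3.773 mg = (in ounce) 0.0001331. Check: 1 mg = 1e-06 kg, so 3.773 mg = 3.773 * 1e-06 = 3.773e-06 kg. 1 ounce = 0.028349523 kg, so 3.773e-06 kg = 3.773e-06 / 0.028349523 = 0.00013308866 ounce ≈ 0.0001331 ounce (4 s.f.).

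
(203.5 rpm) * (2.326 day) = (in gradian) 1 rpm = 0.10471976 rad/s, so 203.5 rpm = 203.5 * 0.10471976 = 21.31047 rad/s. 1 day = 86400 s, so 2.326 day = 2.326 * 86400 = 200966.4 s. Combine: 21.31047 rad/s * 200966.4 s = 4282688.5 rad. 1 gradian = 0.015707963 rad, so 4282688.5 rad = 4282688.5 / 0.015707963 = 2.7264442e+08 gradian ≈ 2.726e+08 gradian (4 s.f.). Final answer: 2.726e+08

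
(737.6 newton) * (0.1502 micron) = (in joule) 737.6 newton = 737.6 N. 1 micron = 1e-06 m, so 0.1502 micron = 0.1502 * 1e-06 = 1.502e-07 m. Combine: 737.6 N * 1.502e-07 m = 0.00011078752 J. 0.00011078752 J = 0.00011078752 joule ≈ 0.0001108 joule (4 s.f.). Final answer: 0.0001108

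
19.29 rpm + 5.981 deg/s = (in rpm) 20.29. Check: 1 rpm = 0.10471976 rad/s, so 19.29 rpm = 19.29 * 0.10471976 = 2.0200441 rad/s. 1 deg/s = 0.017453293 rad/s, so 5.981 deg/s = 5.981 * 0.017453293 = 0.10438814 rad/s. Sum: 2.0200441 + 0.10438814 = 2.1244322 rad/s. 1 rpm = 0.10471976 rad/s, so 2.1244322 rad/s = 2.1244322 / 0.10471976 = 20.286833 rpm ≈ 20.29 rpm (4 s.f.).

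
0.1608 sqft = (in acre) 1 sqft = 0.09290304 m^2, so 0.1608 sqft = 0.1608 * 0.09290304 = 0.014938809 m^2. 1 acre = 4046.8564 m^2, so 0.014938809 m^2 = 0.014938809 / 4046.8564 = 3.6914601e-06 acre ≈ 3.691e-06 acre (4 s.f.). Final answer: 3.691e-06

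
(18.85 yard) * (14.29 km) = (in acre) 60.86. Check: 1 yard = 0.9144 m, so 18.85 yard = 18.85 * 0.9144 = 17.23644 m. 1 km = 1000 m, so 14.29 km = 14.29 * 1000 = 14290 m. Combine: 17.23644 m * 14290 m = 246308.73 m^2. 1 acre = 4046.8564 m^2, so 246308.73 m^2 = 246308.73 / 4046.8564 = 60.864212 acre ≈ 60.86 acre (4 s.f.).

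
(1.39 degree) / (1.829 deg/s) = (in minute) 0.01267. Check: 1 degree = 0.017453293 rad, so 1.39 degree = 1.39 * 0.017453293 = 0.024260077 rad. 1 deg/s = 0.017453293 rad/s, so 1.829 deg/s = 1.829 * 0.017453293 = 0.031922072 rad/s. Combine: 0.024260077 rad / 0.031922072 rad/s = 0.75997813 s. 1 minute = 60 s, so 0.75997813 s = 0.75997813 / 60 = 0.012666302 minute ≈ 0.01267 minute (4 s.f.).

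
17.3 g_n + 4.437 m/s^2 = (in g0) 1 g_n = 9.80665 m/s^2, so 17.3 g_n = 17.3 * 9.80665 = 169.65505 m/s^2. 4.437 m/s^2 is already in m/s^2. Sum: 169.65505 + 4.437 = 174.09205 m/s^2. 1 g0 = 9.80665 m/s^2, so 174.09205 m/s^2 = 174.09205 / 9.80665 = 17.752448 g0 ≈ 17.75 g0 (4 s.f.). Final answer: 17.75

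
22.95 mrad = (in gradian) 1.461. Check: 1 mrad = 0.001 rad, so 22.95 mrad = 22.95 * 0.001 = 0.02295 rad. 1 gradian = 0.015707963 rad, so 0.02295 rad = 0.02295 / 0.015707963 = 1.4610424 gradian ≈ 1.461 gradian (4 s.f.).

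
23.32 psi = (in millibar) 1 psi = 6894.7573 Pa, so 23.32 psi = 23.32 * 6894.7573 = 160785.74 Pa. 1 millibar = 100 Pa, so 160785.74 Pa = 160785.74 / 100 = 1607.8574 millibar ≈ 1608 millibar (4 s.f.). Final answer: 1608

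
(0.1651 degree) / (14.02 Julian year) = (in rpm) 6.219e-11. Check: 1 degree = 0.017453293 rad, so 0.1651 degree = 0.1651 * 0.017453293 = 0.0028815386 rad. 1 Julian year = 31557600 s, so 14.02 Julian year = 14.02 * 31557600 = 4.4243755e+08 s. Combine: 0.0028815386 rad / 4.4243755e+08 s = 6.5128708e-12 rad/s. 1 rpm = 0.10471976 rad/s, so 6.5128708e-12 rad/s = 6.5128708e-12 / 0.10471976 = 6.2193334e-11 rpm ≈ 6.219e-11 rpm (4 s.f.).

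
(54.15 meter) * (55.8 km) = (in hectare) 302.2. Check: 54.15 meter = 54.15 m. 1 km = 1000 m, so 55.8 km = 55.8 * 1000 = 55800 m. Combine: 54.15 m * 55800 m = 3021570 m^2. 1 hectare = 10000 m^2, so 3021570 m^2 = 3021570 / 10000 = 302.157 hectare ≈ 302.2 hectare (4 s.f.).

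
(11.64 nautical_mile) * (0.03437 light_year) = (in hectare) 7.01e+14. Check: 1 nautical_mile = 1852 m, so 11.64 nautical_mile = 11.64 * 1852 = 21557.28 m. 1 light_year = 9.4607305e+15 m, so 0.03437 light_year = 0.03437 * 9.4607305e+15 = 3.2516531e+14 m. Combine: 21557.28 m * 3.2516531e+14 m = 7.0096796e+18 m^2. 1 hectare = 10000 m^2, so 7.0096796e+18 m^2 = 7.0096796e+18 / 10000 = 7.0096796e+14 hectare ≈ 7.01e+14 hectare (4 s.f.).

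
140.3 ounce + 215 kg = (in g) 1 ounce = 0.028349523 kg, so 140.3 ounce = 140.3 * 0.028349523 = 3.9774381 kg. 215 kg is already in kg. Sum: 3.9774381 + 215 = 218.97744 kg. 1 g = 0.001 kg, so 218.97744 kg = 218.97744 / 0.001 = 218977.44 g ≈ 2.19e+05 g (4 s.f.). Final answer: 2.19e+05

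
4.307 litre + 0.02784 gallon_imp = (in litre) 1 litre = 0.001 m^3, so 4.307 litre = 4.307 * 0.001 = 0.004307 m^3. 1 gallon_imp = 0.00454609 m^3, so 0.02784 gallon_imp = 0.02784 * 0.00454609 = 0.00012656315 m^3. Sum: 0.004307 + 0.00012656315 = 0.0044335631 m^3. 1 litre = 0.001 m^3, so 0.0044335631 m^3 = 0.0044335631 / 0.001 = 4.4335631 litre ≈ 4.434 litre (4 s.f.). Final answer: 4.434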